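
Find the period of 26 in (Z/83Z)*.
41

83 is prime, so ord(26) divides φ(83) = 82.
Divisors of 82: 1, 2, 41, 82.
Repeated squaring: 26^1 ≡ 26, 26^2 ≡ 12, 26^4 ≡ 61, 26^8 ≡ 69, 26^16 ≡ 30, 26^32 ≡ 70, 26^64 ≡ 3 (mod 83).
Test 26^d mod 83 for each divisor d in increasing order:
26^1 ≡ 26
26^2 ≡ 12
26^41 = 26^32·26^8·26^1 ≡ 1  ← first divisor giving 1
The order is 41.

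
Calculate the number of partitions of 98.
150198136

p(n) counts ways to write n as a sum of positive integers (order ignored).
Euler's pentagonal recurrence: p(k) = p(k-1) + p(k-2) - p(k-5) - p(k-7) + p(k-12) + p(k-15) - ... (offsets j(3j∓1)/2, signs ++--, p(0)=1, p(<0)=0).
DP table for k = 0..97: p(0)=1, p(1)=1, p(2)=2, p(3)=3, p(4)=5, p(5)=7, p(6)=11, p(7)=15, p(8)=22, p(9)=30, p(10)=42, p(11)=56, p(12)=77, p(13)=101, p(14)=135, p(15)=176, p(16)=231, p(17)=297, p(18)=385, p(19)=490, p(20)=627, p(21)=792, p(22)=1002, p(23)=1255, p(24)=1575, p(25)=1958, p(26)=2436, p(27)=3010, p(28)=3718, p(29)=4565, p(30)=5604, p(31)=6842, p(32)=8349, p(33)=10143, p(34)=12310, p(35)=14883, p(36)=17977, p(37)=21637, p(38)=26015, p(39)=31185, p(40)=37338, p(41)=44583, p(42)=53174, p(43)=63261, p(44)=75175, p(45)=89134, p(46)=105558, p(47)=124754, p(48)=147273, p(49)=173525, p(50)=204226, p(51)=239943, p(52)=281589, p(53)=329931, p(54)=386155, p(55)=451276, p(56)=526823, p(57)=614154, p(58)=715220, p(59)=831820, p(60)=966467, p(61)=1121505, p(62)=1300156, p(63)=1505499, p(64)=1741630, p(65)=2012558, p(66)=2323520, p(67)=2679689, p(68)=3087735, p(69)=3554345, p(70)=4087968, p(71)=4697205, p(72)=5392783, p(73)=6185689, p(74)=7089500, p(75)=8118264, p(76)=9289091, p(77)=10619863, p(78)=12132164, p(79)=13848650, p(80)=15796476, p(81)=18004327, p(82)=20506255, p(83)=23338469, p(84)=26543660, p(85)=30167357, p(86)=34262962, p(87)=38887673, p(88)=44108109, p(89)=49995925, p(90)=56634173, p(91)=64112359, p(92)=72533807, p(93)=82010177, p(94)=92669720, p(95)=104651419, p(96)=118114304, p(97)=133230930.
Final step: p(98) = p(97) + p(96) - p(93) - p(91) + p(86) + p(83) - p(76) - p(72) + p(63) + p(58) - p(47) - p(41) + p(28) + p(21) - p(6)
= 133230930 + 118114304 - 82010177 - 64112359 + 34262962 + 23338469 - 9289091 - 5392783 + 1505499 + 715220 - 124754 - 44583 + 3718 + 792 - 11
= 150198136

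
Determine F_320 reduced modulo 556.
277

Matrix identity: Q^n = [[F_(n+1), F_n], [F_n, F_(n-1)]] with Q = [[1,1],[1,0]].
n = 320 = 101000000₂. Square-and-multiply, entries mod 556:
Q^1 = [[1,1],[1,0]]
Q^2 = (Q^1)² = [[2,1],[1,1]]
Q^5 = (Q^2)²·Q = [[8,5],[5,3]]
Q^10 = (Q^5)² = [[89,55],[55,34]]
Q^20 = (Q^10)² = [[382,93],[93,289]]
Q^40 = (Q^20)² = [[5,131],[131,430]]
Q^80 = (Q^40)² = [[506,273],[273,233]]
Q^160 = (Q^80)² = [[301,475],[475,382]]
Q^320 = (Q^160)² = [[418,277],[277,141]]
F_320 mod 556 = Q^320[0][1] = 277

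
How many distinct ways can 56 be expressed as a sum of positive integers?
526823

p(n) counts ways to write n as a sum of positive integers (order ignored).
Euler's pentagonal recurrence: p(k) = p(k-1) + p(k-2) - p(k-5) - p(k-7) + p(k-12) + p(k-15) - ... (offsets j(3j∓1)/2, signs ++--, p(0)=1, p(<0)=0).
DP table for k = 0..55: p(0)=1, p(1)=1, p(2)=2, p(3)=3, p(4)=5, p(5)=7, p(6)=11, p(7)=15, p(8)=22, p(9)=30, p(10)=42, p(11)=56, p(12)=77, p(13)=101, p(14)=135, p(15)=176, p(16)=231, p(17)=297, p(18)=385, p(19)=490, p(20)=627, p(21)=792, p(22)=1002, p(23)=1255, p(24)=1575, p(25)=1958, p(26)=2436, p(27)=3010, p(28)=3718, p(29)=4565, p(30)=5604, p(31)=6842, p(32)=8349, p(33)=10143, p(34)=12310, p(35)=14883, p(36)=17977, p(37)=21637, p(38)=26015, p(39)=31185, p(40)=37338, p(41)=44583, p(42)=53174, p(43)=63261, p(44)=75175, p(45)=89134, p(46)=105558, p(47)=124754, p(48)=147273, p(49)=173525, p(50)=204226, p(51)=239943, p(52)=281589, p(53)=329931, p(54)=386155, p(55)=451276.
Final step: p(56) = p(55) + p(54) - p(51) - p(49) + p(44) + p(41) - p(34) - p(30) + p(21) + p(16) - p(5)
= 451276 + 386155 - 239943 - 173525 + 75175 + 44583 - 12310 - 5604 + 792 + 231 - 7
= 526823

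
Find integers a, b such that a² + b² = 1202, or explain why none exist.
19² + 29² (a=19, b=29)

Factorization: 1202 = 2 × 601
By Fermat: n is sum of two squares iff every prime p ≡ 3 (mod 4) appears to even power.
All primes ≡ 3 (mod 4) appear to even power.
Search a = 0, 1, 2, … for 1202 - a² a perfect square: first hit at a = 19: 1202 - 361 = 841 = 29².
1202 = 19² + 29² = 361 + 841 ✓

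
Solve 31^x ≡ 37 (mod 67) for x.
44

Baby-step giant-step with step n = ⌈√67⌉ = 9.
Baby steps 31^j mod 67 (j:value) for j=0..8: 0:1, 1:31, 2:23, 3:43, 4:60, 5:51, 6:40, 7:34, 8:49.
Giant-step multiplier: 31^(-9) ≡ 31^(66-9) = 31^57 ≡ 3 (mod 67).
Giant steps γ_i = 37·3^i mod 67: γ_0=37, γ_1=44, γ_2=65, γ_3=61, γ_4=49 (in table at j=8).
x = i·n + j = 4·9 + 8 = 44.
Check: 31^44 ≡ 37 (mod 67).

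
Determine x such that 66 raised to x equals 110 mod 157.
10

Baby-step giant-step with step n = ⌈√157⌉ = 13.
Baby steps 66^j mod 157 (j:value) for j=0..12: 0:1, 1:66, 2:117, 3:29, 4:30, 5:96, 6:56, 7:85, 8:115, 9:54, 10:110, 11:38, 12:153.
h = 110 is already in the table at j=10, so x = 10.
Check: 66^10 ≡ 110 (mod 157).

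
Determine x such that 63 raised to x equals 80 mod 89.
26

Baby-step giant-step with step n = ⌈√89⌉ = 10.
Baby steps 63^j mod 89 (j:value) for j=0..9: 0:1, 1:63, 2:53, 3:46, 4:50, 5:35, 6:69, 7:75, 8:8, 9:59.
Giant-step multiplier: 63^(-10) ≡ 63^(88-10) = 63^78 ≡ 72 (mod 89).
Giant steps γ_i = 80·72^i mod 89: γ_0=80, γ_1=64, γ_2=69 (in table at j=6).
x = i·n + j = 2·10 + 6 = 26.
Check: 63^26 ≡ 80 (mod 89).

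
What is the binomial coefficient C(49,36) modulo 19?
0

Using Lucas' theorem:
Write n=49 and k=36 in base 19:
n in base 19: [2, 11]
k in base 19: [1, 17]
C(49,36) mod 19 = ∏ C(n_i, k_i) mod 19
Digit binomials (mod 19): C(2,1) = 2; C(11,17) = 0 (k_i > n_i)
Product: 2 × 0 = 0 ≡ 0 (mod 19)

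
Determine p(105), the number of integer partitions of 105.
342325709

p(n) counts ways to write n as a sum of positive integers (order ignored).
Euler's pentagonal recurrence: p(k) = p(k-1) + p(k-2) - p(k-5) - p(k-7) + p(k-12) + p(k-15) - ... (offsets j(3j∓1)/2, signs ++--, p(0)=1, p(<0)=0).
DP table for k = 0..104: p(0)=1, p(1)=1, p(2)=2, p(3)=3, p(4)=5, p(5)=7, p(6)=11, p(7)=15, p(8)=22, p(9)=30, p(10)=42, p(11)=56, p(12)=77, p(13)=101, p(14)=135, p(15)=176, p(16)=231, p(17)=297, p(18)=385, p(19)=490, p(20)=627, p(21)=792, p(22)=1002, p(23)=1255, p(24)=1575, p(25)=1958, p(26)=2436, p(27)=3010, p(28)=3718, p(29)=4565, p(30)=5604, p(31)=6842, p(32)=8349, p(33)=10143, p(34)=12310, p(35)=14883, p(36)=17977, p(37)=21637, p(38)=26015, p(39)=31185, p(40)=37338, p(41)=44583, p(42)=53174, p(43)=63261, p(44)=75175, p(45)=89134, p(46)=105558, p(47)=124754, p(48)=147273, p(49)=173525, p(50)=204226, p(51)=239943, p(52)=281589, p(53)=329931, p(54)=386155, p(55)=451276, p(56)=526823, p(57)=614154, p(58)=715220, p(59)=831820, p(60)=966467, p(61)=1121505, p(62)=1300156, p(63)=1505499, p(64)=1741630, p(65)=2012558, p(66)=2323520, p(67)=2679689, p(68)=3087735, p(69)=3554345, p(70)=4087968, p(71)=4697205, p(72)=5392783, p(73)=6185689, p(74)=7089500, p(75)=8118264, p(76)=9289091, p(77)=10619863, p(78)=12132164, p(79)=13848650, p(80)=15796476, p(81)=18004327, p(82)=20506255, p(83)=23338469, p(84)=26543660, p(85)=30167357, p(86)=34262962, p(87)=38887673, p(88)=44108109, p(89)=49995925, p(90)=56634173, p(91)=64112359, p(92)=72533807, p(93)=82010177, p(94)=92669720, p(95)=104651419, p(96)=118114304, p(97)=133230930, p(98)=150198136, p(99)=169229875, p(100)=190569292, p(101)=214481126, p(102)=241265379, p(103)=271248950, p(104)=304801365.
Final step: p(105) = p(104) + p(103) - p(100) - p(98) + p(93) + p(90) - p(83) - p(79) + p(70) + p(65) - p(54) - p(48) + p(35) + p(28) - p(13) - p(5)
= 304801365 + 271248950 - 190569292 - 150198136 + 82010177 + 56634173 - 23338469 - 13848650 + 4087968 + 2012558 - 386155 - 147273 + 14883 + 3718 - 101 - 7
= 342325709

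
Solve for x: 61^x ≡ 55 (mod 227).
47

Baby-step giant-step with step n = ⌈√227⌉ = 16.
Baby steps 61^j mod 227 (j:value) for j=0..15: 0:1, 1:61, 2:89, 3:208, 4:203, 5:125, 6:134, 7:2, 8:122, 9:178, 10:189, 11:179, 12:23, 13:41, 14:4, 15:17.
Giant-step multiplier: 61^(-16) ≡ 61^(226-16) = 61^210 ≡ 44 (mod 227).
Giant steps γ_i = 55·44^i mod 227: γ_0=55, γ_1=150, γ_2=17 (in table at j=15).
x = i·n + j = 2·16 + 15 = 47.
Check: 61^47 ≡ 55 (mod 227).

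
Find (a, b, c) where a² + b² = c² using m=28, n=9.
(703, 504, 865)

Euclid's formula: a = m² - n², b = 2mn, c = m² + n²
m = 28, n = 9
a = 28² - 9² = 784 - 81 = 703
b = 2 × 28 × 9 = 504
c = 28² + 9² = 784 + 81 = 865
Verification: 703² + 504² = 494209 + 254016 = 748225 = 865² ✓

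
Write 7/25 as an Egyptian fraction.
1/4 + 1/34 + 1/1700

Greedy algorithm:
7/25: ceiling(25/7) = 4, use 1/4
3/100: ceiling(100/3) = 34, use 1/34
1/1700: ceiling(1700/1) = 1700, use 1/1700
Result: 7/25 = 1/4 + 1/34 + 1/1700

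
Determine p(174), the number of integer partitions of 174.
397125074750

p(n) counts ways to write n as a sum of positive integers (order ignored).
Euler's pentagonal recurrence: p(k) = p(k-1) + p(k-2) - p(k-5) - p(k-7) + p(k-12) + p(k-15) - ... (offsets j(3j∓1)/2, signs ++--, p(0)=1, p(<0)=0).
DP table for k = 0..173: p(0)=1, p(1)=1, p(2)=2, p(3)=3, p(4)=5, p(5)=7, p(6)=11, p(7)=15, p(8)=22, p(9)=30, p(10)=42, p(11)=56, p(12)=77, p(13)=101, p(14)=135, p(15)=176, p(16)=231, p(17)=297, p(18)=385, p(19)=490, p(20)=627, p(21)=792, p(22)=1002, p(23)=1255, p(24)=1575, p(25)=1958, p(26)=2436, p(27)=3010, p(28)=3718, p(29)=4565, p(30)=5604, p(31)=6842, p(32)=8349, p(33)=10143, p(34)=12310, p(35)=14883, p(36)=17977, p(37)=21637, p(38)=26015, p(39)=31185, p(40)=37338, p(41)=44583, p(42)=53174, p(43)=63261, p(44)=75175, p(45)=89134, p(46)=105558, p(47)=124754, p(48)=147273, p(49)=173525, p(50)=204226, p(51)=239943, p(52)=281589, p(53)=329931, p(54)=386155, p(55)=451276, p(56)=526823, p(57)=614154, p(58)=715220, p(59)=831820, p(60)=966467, p(61)=1121505, p(62)=1300156, p(63)=1505499, p(64)=1741630, p(65)=2012558, p(66)=2323520, p(67)=2679689, p(68)=3087735, p(69)=3554345, p(70)=4087968, p(71)=4697205, p(72)=5392783, p(73)=6185689, p(74)=7089500, p(75)=8118264, p(76)=9289091, p(77)=10619863, p(78)=12132164, p(79)=13848650, p(80)=15796476, p(81)=18004327, p(82)=20506255, p(83)=23338469, p(84)=26543660, p(85)=30167357, p(86)=34262962, p(87)=38887673, p(88)=44108109, p(89)=49995925, p(90)=56634173, p(91)=64112359, p(92)=72533807, p(93)=82010177, p(94)=92669720, p(95)=104651419, p(96)=118114304, p(97)=133230930, p(98)=150198136, p(99)=169229875, p(100)=190569292, p(101)=214481126, p(102)=241265379, p(103)=271248950, p(104)=304801365, p(105)=342325709, p(106)=384276336, p(107)=431149389, p(108)=483502844, p(109)=541946240, p(110)=607163746, p(111)=679903203, p(112)=761002156, p(113)=851376628, p(114)=952050665, p(115)=1064144451, p(116)=1188908248, p(117)=1327710076, p(118)=1482074143, p(119)=1653668665, p(120)=1844349560, p(121)=2056148051, p(122)=2291320912, p(123)=2552338241, p(124)=2841940500, p(125)=3163127352, p(126)=3519222692, p(127)=3913864295, p(128)=4351078600, p(129)=4835271870, p(130)=5371315400, p(131)=5964539504, p(132)=6620830889, p(133)=7346629512, p(134)=8149040695, p(135)=9035836076, p(136)=10015581680, p(137)=11097645016, p(138)=12292341831, p(139)=13610949895, p(140)=15065878135, p(141)=16670689208, p(142)=18440293320, p(143)=20390982757, p(144)=22540654445, p(145)=24908858009, p(146)=27517052599, p(147)=30388671978, p(148)=33549419497, p(149)=37027355200, p(150)=40853235313, p(151)=45060624582, p(152)=49686288421, p(153)=54770336324, p(154)=60356673280, p(155)=66493182097, p(156)=73232243759, p(157)=80630964769, p(158)=88751778802, p(159)=97662728555, p(160)=107438159466, p(161)=118159068427, p(162)=129913904637, p(163)=142798995930, p(164)=156919475295, p(165)=172389800255, p(166)=189334822579, p(167)=207890420102, p(168)=228204732751, p(169)=250438925115, p(170)=274768617130, p(171)=301384802048, p(172)=330495499613, p(173)=362326859895.
Final step: p(174) = p(173) + p(172) - p(169) - p(167) + p(162) + p(159) - p(152) - p(148) + p(139) + p(134) - p(123) - p(117) + p(104) + p(97) - p(82) - p(74) + p(57) + p(48) - p(29) - p(19)
= 362326859895 + 330495499613 - 250438925115 - 207890420102 + 129913904637 + 97662728555 - 49686288421 - 33549419497 + 13610949895 + 8149040695 - 2552338241 - 1327710076 + 304801365 + 133230930 - 20506255 - 7089500 + 614154 + 147273 - 4565 - 490
= 397125074750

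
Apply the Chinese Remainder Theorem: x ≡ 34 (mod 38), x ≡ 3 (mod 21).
528

Using Chinese Remainder Theorem:
M = 38 × 21 = 798
M1 = 21, M2 = 38
y1 = 21^(-1) mod 38 = 29
y2 = 38^(-1) mod 21 = 5
x = (34×21×29 + 3×38×5) mod 798 = 528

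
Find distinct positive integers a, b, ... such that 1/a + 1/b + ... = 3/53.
1/18 + 1/954

Greedy algorithm:
3/53: ceiling(53/3) = 18, use 1/18
1/954: ceiling(954/1) = 954, use 1/954
Result: 3/53 = 1/18 + 1/954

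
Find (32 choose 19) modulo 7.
0

Using Lucas' theorem:
Write n=32 and k=19 in base 7:
n in base 7: [4, 4]
k in base 7: [2, 5]
C(32,19) mod 7 = ∏ C(n_i, k_i) mod 7
Digit binomials (mod 7): C(4,2) = 6; C(4,5) = 0 (k_i > n_i)
Product: 6 × 0 = 0 ≡ 0 (mod 7)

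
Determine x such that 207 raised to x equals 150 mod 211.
154

Baby-step giant-step with step n = ⌈√211⌉ = 15.
Baby steps 207^j mod 211 (j:value) for j=0..14: 0:1, 1:207, 2:16, 3:147, 4:45, 5:31, 6:87, 7:74, 8:126, 9:129, 10:117, 11:165, 12:184, 13:108, 14:201.
Giant-step multiplier: 207^(-15) ≡ 207^(210-15) = 207^195 ≡ 153 (mod 211).
Giant steps γ_i = 150·153^i mod 211: γ_0=150, γ_1=162, γ_2=99, γ_3=166, γ_4=78, γ_5=118, γ_6=119, γ_7=61, γ_8=49, γ_9=112, γ_10=45 (in table at j=4).
x = i·n + j = 10·15 + 4 = 154.
Check: 207^154 ≡ 150 (mod 211).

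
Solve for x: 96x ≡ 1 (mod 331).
100

gcd(96, 331) = 1, so the inverse exists.
Extended Euclidean algorithm on (331, 96):
331 = 3 × 96 + 43  ⟹  43 = (1)·331 + (-3)·96
96 = 2 × 43 + 10  ⟹  10 = (-2)·331 + (7)·96
43 = 4 × 10 + 3  ⟹  3 = (9)·331 + (-31)·96
10 = 3 × 3 + 1  ⟹  1 = (-29)·331 + (100)·96
So (100)·96 ≡ 1 (mod 331), i.e. 96^(-1) ≡ 100 (mod 331).
Check: 96 × 100 = 9600 ≡ 1 (mod 331)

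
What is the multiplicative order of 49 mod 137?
34

137 is prime, so ord(49) divides φ(137) = 136.
Divisors of 136: 1, 2, 4, 8, 17, 34, 68, 136.
Repeated squaring: 49^1 ≡ 49, 49^2 ≡ 72, 49^4 ≡ 115, 49^8 ≡ 73, 49^16 ≡ 123, 49^32 ≡ 59, 49^64 ≡ 56, 49^128 ≡ 122 (mod 137).
Test 49^d mod 137 for each divisor d in increasing order:
49^1 ≡ 49
49^2 ≡ 72
49^4 ≡ 115
49^8 ≡ 73
49^17 = 49^16·49^1 ≡ 136
49^34 = 49^32·49^2 ≡ 1  ← first divisor giving 1
The order is 34.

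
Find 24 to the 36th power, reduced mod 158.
80

Repeated squaring. Binary of 36 = 100100.
24^1 ≡ 24 (mod 158); 24^2 ≡ 102 (mod 158); 24^4 ≡ 134 (mod 158); 24^8 ≡ 102 (mod 158); 24^16 ≡ 134 (mod 158); 24^32 ≡ 102 (mod 158)
24^36 = 24^4 × 24^32 ≡ 80 (mod 158)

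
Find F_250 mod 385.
55

Matrix identity: Q^n = [[F_(n+1), F_n], [F_n, F_(n-1)]] with Q = [[1,1],[1,0]].
n = 250 = 11111010₂. Square-and-multiply, entries mod 385:
Q^1 = [[1,1],[1,0]]
Q^3 = (Q^1)²·Q = [[3,2],[2,1]]
Q^7 = (Q^3)²·Q = [[21,13],[13,8]]
Q^15 = (Q^7)²·Q = [[217,225],[225,377]]
Q^31 = (Q^15)²·Q = [[364,309],[309,55]]
Q^62 = (Q^31)² = [[57,111],[111,331]]
Q^125 = (Q^62)²·Q = [[118,170],[170,333]]
Q^250 = (Q^125)² = [[89,55],[55,34]]
F_250 mod 385 = Q^250[0][1] = 55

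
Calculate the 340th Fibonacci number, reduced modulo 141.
138

Matrix identity: Q^n = [[F_(n+1), F_n], [F_n, F_(n-1)]] with Q = [[1,1],[1,0]].
n = 340 = 101010100₂. Square-and-multiply, entries mod 141:
Q^1 = [[1,1],[1,0]]
Q^2 = (Q^1)² = [[2,1],[1,1]]
Q^5 = (Q^2)²·Q = [[8,5],[5,3]]
Q^10 = (Q^5)² = [[89,55],[55,34]]
Q^21 = (Q^10)²·Q = [[86,89],[89,138]]
Q^42 = (Q^21)² = [[89,55],[55,34]]
Q^85 = (Q^42)²·Q = [[86,89],[89,138]]
Q^170 = (Q^85)² = [[89,55],[55,34]]
Q^340 = (Q^170)² = [[89,138],[138,92]]
F_340 mod 141 = Q^340[0][1] = 138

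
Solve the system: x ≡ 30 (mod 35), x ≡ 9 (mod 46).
975

Using Chinese Remainder Theorem:
M = 35 × 46 = 1610
M1 = 46, M2 = 35
y1 = 46^(-1) mod 35 = 16
y2 = 35^(-1) mod 46 = 25
x = (30×46×16 + 9×35×25) mod 1610 = 975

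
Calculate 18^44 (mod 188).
28

Repeated squaring. Binary of 44 = 101100.
18^1 ≡ 18 (mod 188); 18^2 ≡ 136 (mod 188); 18^4 ≡ 72 (mod 188); 18^8 ≡ 108 (mod 188); 18^16 ≡ 8 (mod 188); 18^32 ≡ 64 (mod 188)
18^44 = 18^4 × 18^8 × 18^32 ≡ 28 (mod 188)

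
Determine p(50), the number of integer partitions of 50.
204226

p(n) counts ways to write n as a sum of positive integers (order ignored).
Euler's pentagonal recurrence: p(k) = p(k-1) + p(k-2) - p(k-5) - p(k-7) + p(k-12) + p(k-15) - ... (offsets j(3j∓1)/2, signs ++--, p(0)=1, p(<0)=0).
DP table for k = 0..49: p(0)=1, p(1)=1, p(2)=2, p(3)=3, p(4)=5, p(5)=7, p(6)=11, p(7)=15, p(8)=22, p(9)=30, p(10)=42, p(11)=56, p(12)=77, p(13)=101, p(14)=135, p(15)=176, p(16)=231, p(17)=297, p(18)=385, p(19)=490, p(20)=627, p(21)=792, p(22)=1002, p(23)=1255, p(24)=1575, p(25)=1958, p(26)=2436, p(27)=3010, p(28)=3718, p(29)=4565, p(30)=5604, p(31)=6842, p(32)=8349, p(33)=10143, p(34)=12310, p(35)=14883, p(36)=17977, p(37)=21637, p(38)=26015, p(39)=31185, p(40)=37338, p(41)=44583, p(42)=53174, p(43)=63261, p(44)=75175, p(45)=89134, p(46)=105558, p(47)=124754, p(48)=147273, p(49)=173525.
Final step: p(50) = p(49) + p(48) - p(45) - p(43) + p(38) + p(35) - p(28) - p(24) + p(15) + p(10)
= 173525 + 147273 - 89134 - 63261 + 26015 + 14883 - 3718 - 1575 + 176 + 42
= 204226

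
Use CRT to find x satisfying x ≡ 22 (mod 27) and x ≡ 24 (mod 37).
616

Using Chinese Remainder Theorem:
M = 27 × 37 = 999
M1 = 37, M2 = 27
y1 = 37^(-1) mod 27 = 19
y2 = 27^(-1) mod 37 = 11
x = (22×37×19 + 24×27×11) mod 999 = 616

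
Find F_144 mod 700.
308

Matrix identity: Q^n = [[F_(n+1), F_n], [F_n, F_(n-1)]] with Q = [[1,1],[1,0]].
n = 144 = 10010000₂. Square-and-multiply, entries mod 700:
Q^1 = [[1,1],[1,0]]
Q^2 = (Q^1)² = [[2,1],[1,1]]
Q^4 = (Q^2)² = [[5,3],[3,2]]
Q^9 = (Q^4)²·Q = [[55,34],[34,21]]
Q^18 = (Q^9)² = [[681,484],[484,197]]
Q^36 = (Q^18)² = [[117,52],[52,65]]
Q^72 = (Q^36)² = [[293,364],[364,629]]
Q^144 = (Q^72)² = [[645,308],[308,337]]
F_144 mod 700 = Q^144[0][1] = 308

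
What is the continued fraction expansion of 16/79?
[0; 4, 1, 15]

Euclidean algorithm steps:
16 = 0 × 79 + 16
79 = 4 × 16 + 15
16 = 1 × 15 + 1
15 = 15 × 1 + 0
Continued fraction: [0; 4, 1, 15]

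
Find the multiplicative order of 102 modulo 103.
2

103 is prime, so ord(102) divides φ(103) = 102.
Divisors of 102: 1, 2, 3, 6, 17, 34, 51, 102.
Repeated squaring: 102^1 ≡ 102, 102^2 ≡ 1, 102^4 ≡ 1, 102^8 ≡ 1, 102^16 ≡ 1, 102^32 ≡ 1, 102^64 ≡ 1 (mod 103).
Test 102^d mod 103 for each divisor d in increasing order:
102^1 ≡ 102
102^2 ≡ 1  ← first divisor giving 1
The order is 2.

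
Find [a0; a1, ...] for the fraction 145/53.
[2; 1, 2, 1, 3, 1, 2]

Euclidean algorithm steps:
145 = 2 × 53 + 39
53 = 1 × 39 + 14
39 = 2 × 14 + 11
14 = 1 × 11 + 3
11 = 3 × 3 + 2
3 = 1 × 2 + 1
2 = 2 × 1 + 0
Continued fraction: [2; 1, 2, 1, 3, 1, 2]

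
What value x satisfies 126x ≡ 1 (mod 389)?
318

gcd(126, 389) = 1, so the inverse exists.
Extended Euclidean algorithm on (389, 126):
389 = 3 × 126 + 11  ⟹  11 = (1)·389 + (-3)·126
126 = 11 × 11 + 5  ⟹  5 = (-11)·389 + (34)·126
11 = 2 × 5 + 1  ⟹  1 = (23)·389 + (-71)·126
So (-71)·126 ≡ 1 (mod 389), i.e. 126^(-1) ≡ -71 ≡ 318 (mod 389).
Check: 126 × 318 = 40068 ≡ 1 (mod 389)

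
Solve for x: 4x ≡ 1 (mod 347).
87

gcd(4, 347) = 1, so the inverse exists.
Extended Euclidean algorithm on (347, 4):
347 = 86 × 4 + 3  ⟹  3 = (1)·347 + (-86)·4
4 = 1 × 3 + 1  ⟹  1 = (-1)·347 + (87)·4
So (87)·4 ≡ 1 (mod 347), i.e. 4^(-1) ≡ 87 (mod 347).
Check: 4 × 87 = 348 ≡ 1 (mod 347)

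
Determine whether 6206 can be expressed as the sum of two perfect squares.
Not possible

Factorization: 6206 = 2 × 29 × 107
By Fermat: n is sum of two squares iff every prime p ≡ 3 (mod 4) appears to even power.
Prime(s) ≡ 3 (mod 4) with odd exponent: [(107, 1)]
Therefore 6206 cannot be expressed as a² + b².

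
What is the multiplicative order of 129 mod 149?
37

149 is prime, so ord(129) divides φ(149) = 148.
Divisors of 148: 1, 2, 4, 37, 74, 148.
Repeated squaring: 129^1 ≡ 129, 129^2 ≡ 102, 129^4 ≡ 123, 129^8 ≡ 80, 129^16 ≡ 142, 129^32 ≡ 49, 129^64 ≡ 17, 129^128 ≡ 140 (mod 149).
Test 129^d mod 149 for each divisor d in increasing order:
129^1 ≡ 129
129^2 ≡ 102
129^4 ≡ 123
129^37 = 129^32·129^4·129^1 ≡ 1  ← first divisor giving 1
The order is 37.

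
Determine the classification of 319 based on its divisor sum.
deficient

Proper divisors of 319: sum = 1 + 11 + 29 = 41
Since 41 < 319, 319 is deficient.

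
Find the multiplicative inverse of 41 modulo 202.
69

gcd(41, 202) = 1, so the inverse exists.
Extended Euclidean algorithm on (202, 41):
202 = 4 × 41 + 38  ⟹  38 = (1)·202 + (-4)·41
41 = 1 × 38 + 3  ⟹  3 = (-1)·202 + (5)·41
38 = 12 × 3 + 2  ⟹  2 = (13)·202 + (-64)·41
3 = 1 × 2 + 1  ⟹  1 = (-14)·202 + (69)·41
So (69)·41 ≡ 1 (mod 202), i.e. 41^(-1) ≡ 69 (mod 202).
Check: 41 × 69 = 2829 ≡ 1 (mod 202)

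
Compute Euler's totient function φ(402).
132

402 = 2 × 3 × 67
φ(n) = n × ∏(1 - 1/p) for each prime p dividing n
φ(402) = 402 × (1 - 1/2) × (1 - 1/3) × (1 - 1/67) = 132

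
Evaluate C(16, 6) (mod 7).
0

Using Lucas' theorem:
Write n=16 and k=6 in base 7:
n in base 7: [2, 2]
k in base 7: [0, 6]
C(16,6) mod 7 = ∏ C(n_i, k_i) mod 7
Digit binomials (mod 7): C(2,0) = 1; C(2,6) = 0 (k_i > n_i)
Product: 1 × 0 = 0 ≡ 0 (mod 7)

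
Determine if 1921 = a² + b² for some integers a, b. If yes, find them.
20² + 39² (a=20, b=39)

Factorization: 1921 = 17 × 113
By Fermat: n is sum of two squares iff every prime p ≡ 3 (mod 4) appears to even power.
All primes ≡ 3 (mod 4) appear to even power.
Search a = 0, 1, 2, … for 1921 - a² a perfect square: first hit at a = 20: 1921 - 400 = 1521 = 39².
1921 = 20² + 39² = 400 + 1521 ✓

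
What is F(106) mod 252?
55

Matrix identity: Q^n = [[F_(n+1), F_n], [F_n, F_(n-1)]] with Q = [[1,1],[1,0]].
n = 106 = 1101010₂. Square-and-multiply, entries mod 252:
Q^1 = [[1,1],[1,0]]
Q^3 = (Q^1)²·Q = [[3,2],[2,1]]
Q^6 = (Q^3)² = [[13,8],[8,5]]
Q^13 = (Q^6)²·Q = [[125,233],[233,144]]
Q^26 = (Q^13)² = [[110,181],[181,181]]
Q^53 = (Q^26)²·Q = [[8,5],[5,3]]
Q^106 = (Q^53)² = [[89,55],[55,34]]
F_106 mod 252 = Q^106[0][1] = 55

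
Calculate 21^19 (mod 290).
201

Repeated squaring. Binary of 19 = 10011.
21^1 ≡ 21 (mod 290); 21^2 ≡ 151 (mod 290); 21^4 ≡ 181 (mod 290); 21^8 ≡ 281 (mod 290); 21^16 ≡ 81 (mod 290)
21^19 = 21^1 × 21^2 × 21^16 ≡ 201 (mod 290)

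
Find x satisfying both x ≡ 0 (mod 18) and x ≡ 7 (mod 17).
126

Using Chinese Remainder Theorem:
M = 18 × 17 = 306
M1 = 17, M2 = 18
y1 = 17^(-1) mod 18 = 17
y2 = 18^(-1) mod 17 = 1
x = (0×17×17 + 7×18×1) mod 306 = 126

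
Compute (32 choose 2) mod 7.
6

Using Lucas' theorem:
Write n=32 and k=2 in base 7:
n in base 7: [4, 4]
k in base 7: [0, 2]
C(32,2) mod 7 = ∏ C(n_i, k_i) mod 7
Digit binomials (mod 7): C(4,0) = 1; C(4,2) = 6
Product: 1 × 6 = 6 ≡ 6 (mod 7)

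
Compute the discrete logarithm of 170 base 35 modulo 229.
131

Baby-step giant-step with step n = ⌈√229⌉ = 16.
Baby steps 35^j mod 229 (j:value) for j=0..15: 0:1, 1:35, 2:80, 3:52, 4:217, 5:38, 6:185, 7:63, 8:144, 9:2, 10:70, 11:160, 12:104, 13:205, 14:76, 15:141.
Giant-step multiplier: 35^(-16) ≡ 35^(228-16) = 35^212 ≡ 20 (mod 229).
Giant steps γ_i = 170·20^i mod 229: γ_0=170, γ_1=194, γ_2=216, γ_3=198, γ_4=67, γ_5=195, γ_6=7, γ_7=140, γ_8=52 (in table at j=3).
x = i·n + j = 8·16 + 3 = 131.
Check: 35^131 ≡ 170 (mod 229).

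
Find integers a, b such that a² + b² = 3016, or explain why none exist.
10² + 54² (a=10, b=54)

Factorization: 3016 = 2^3 × 13 × 29
By Fermat: n is sum of two squares iff every prime p ≡ 3 (mod 4) appears to even power.
All primes ≡ 3 (mod 4) appear to even power.
Search a = 0, 1, 2, … for 3016 - a² a perfect square: first hit at a = 10: 3016 - 100 = 2916 = 54².
3016 = 10² + 54² = 100 + 2916 ✓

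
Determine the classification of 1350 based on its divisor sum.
abundant

Proper divisors of 1350: sum = 1 + 2 + 3 + 5 + 6 + 9 + 10 + 15 + ... + 225 + 270 + 450 + 675 (23 divisors) = 2370
Since 2370 > 1350, 1350 is abundant.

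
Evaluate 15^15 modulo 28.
15

Repeated squaring. Binary of 15 = 1111.
15^1 ≡ 15 (mod 28); 15^2 ≡ 1 (mod 28); 15^4 ≡ 1 (mod 28); 15^8 ≡ 1 (mod 28)
15^15 = 15^1 × 15^2 × 15^4 × 15^8 ≡ 15 (mod 28)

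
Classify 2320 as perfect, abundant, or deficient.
abundant

Proper divisors of 2320: sum = 1 + 2 + 4 + 5 + 8 + 10 + 16 + 20 + ... + 290 + 464 + 580 + 1160 (19 divisors) = 3260
Since 3260 > 2320, 2320 is abundant.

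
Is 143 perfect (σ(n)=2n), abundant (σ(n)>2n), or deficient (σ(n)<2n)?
deficient

Proper divisors of 143: sum = 1 + 11 + 13 = 25
Since 25 < 143, 143 is deficient.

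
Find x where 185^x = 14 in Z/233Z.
54

Baby-step giant-step with step n = ⌈√233⌉ = 16.
Baby steps 185^j mod 233 (j:value) for j=0..15: 0:1, 1:185, 2:207, 3:83, 4:210, 5:172, 6:132, 7:188, 8:63, 9:5, 10:226, 11:103, 12:182, 13:118, 14:161, 15:194.
Giant-step multiplier: 185^(-16) ≡ 185^(232-16) = 185^216 ≡ 204 (mod 233).
Giant steps γ_i = 14·204^i mod 233: γ_0=14, γ_1=60, γ_2=124, γ_3=132 (in table at j=6).
x = i·n + j = 3·16 + 6 = 54.
Check: 185^54 ≡ 14 (mod 233).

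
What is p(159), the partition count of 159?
97662728555

p(n) counts ways to write n as a sum of positive integers (order ignored).
Euler's pentagonal recurrence: p(k) = p(k-1) + p(k-2) - p(k-5) - p(k-7) + p(k-12) + p(k-15) - ... (offsets j(3j∓1)/2, signs ++--, p(0)=1, p(<0)=0).
DP table for k = 0..158: p(0)=1, p(1)=1, p(2)=2, p(3)=3, p(4)=5, p(5)=7, p(6)=11, p(7)=15, p(8)=22, p(9)=30, p(10)=42, p(11)=56, p(12)=77, p(13)=101, p(14)=135, p(15)=176, p(16)=231, p(17)=297, p(18)=385, p(19)=490, p(20)=627, p(21)=792, p(22)=1002, p(23)=1255, p(24)=1575, p(25)=1958, p(26)=2436, p(27)=3010, p(28)=3718, p(29)=4565, p(30)=5604, p(31)=6842, p(32)=8349, p(33)=10143, p(34)=12310, p(35)=14883, p(36)=17977, p(37)=21637, p(38)=26015, p(39)=31185, p(40)=37338, p(41)=44583, p(42)=53174, p(43)=63261, p(44)=75175, p(45)=89134, p(46)=105558, p(47)=124754, p(48)=147273, p(49)=173525, p(50)=204226, p(51)=239943, p(52)=281589, p(53)=329931, p(54)=386155, p(55)=451276, p(56)=526823, p(57)=614154, p(58)=715220, p(59)=831820, p(60)=966467, p(61)=1121505, p(62)=1300156, p(63)=1505499, p(64)=1741630, p(65)=2012558, p(66)=2323520, p(67)=2679689, p(68)=3087735, p(69)=3554345, p(70)=4087968, p(71)=4697205, p(72)=5392783, p(73)=6185689, p(74)=7089500, p(75)=8118264, p(76)=9289091, p(77)=10619863, p(78)=12132164, p(79)=13848650, p(80)=15796476, p(81)=18004327, p(82)=20506255, p(83)=23338469, p(84)=26543660, p(85)=30167357, p(86)=34262962, p(87)=38887673, p(88)=44108109, p(89)=49995925, p(90)=56634173, p(91)=64112359, p(92)=72533807, p(93)=82010177, p(94)=92669720, p(95)=104651419, p(96)=118114304, p(97)=133230930, p(98)=150198136, p(99)=169229875, p(100)=190569292, p(101)=214481126, p(102)=241265379, p(103)=271248950, p(104)=304801365, p(105)=342325709, p(106)=384276336, p(107)=431149389, p(108)=483502844, p(109)=541946240, p(110)=607163746, p(111)=679903203, p(112)=761002156, p(113)=851376628, p(114)=952050665, p(115)=1064144451, p(116)=1188908248, p(117)=1327710076, p(118)=1482074143, p(119)=1653668665, p(120)=1844349560, p(121)=2056148051, p(122)=2291320912, p(123)=2552338241, p(124)=2841940500, p(125)=3163127352, p(126)=3519222692, p(127)=3913864295, p(128)=4351078600, p(129)=4835271870, p(130)=5371315400, p(131)=5964539504, p(132)=6620830889, p(133)=7346629512, p(134)=8149040695, p(135)=9035836076, p(136)=10015581680, p(137)=11097645016, p(138)=12292341831, p(139)=13610949895, p(140)=15065878135, p(141)=16670689208, p(142)=18440293320, p(143)=20390982757, p(144)=22540654445, p(145)=24908858009, p(146)=27517052599, p(147)=30388671978, p(148)=33549419497, p(149)=37027355200, p(150)=40853235313, p(151)=45060624582, p(152)=49686288421, p(153)=54770336324, p(154)=60356673280, p(155)=66493182097, p(156)=73232243759, p(157)=80630964769, p(158)=88751778802.
Final step: p(159) = p(158) + p(157) - p(154) - p(152) + p(147) + p(144) - p(137) - p(133) + p(124) + p(119) - p(108) - p(102) + p(89) + p(82) - p(67) - p(59) + p(42) + p(33) - p(14) - p(4)
= 88751778802 + 80630964769 - 60356673280 - 49686288421 + 30388671978 + 22540654445 - 11097645016 - 7346629512 + 2841940500 + 1653668665 - 483502844 - 241265379 + 49995925 + 20506255 - 2679689 - 831820 + 53174 + 10143 - 135 - 5
= 97662728555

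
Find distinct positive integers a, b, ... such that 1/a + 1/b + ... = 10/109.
1/11 + 1/1199

Greedy algorithm:
10/109: ceiling(109/10) = 11, use 1/11
1/1199: ceiling(1199/1) = 1199, use 1/1199
Result: 10/109 = 1/11 + 1/1199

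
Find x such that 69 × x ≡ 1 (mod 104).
101

gcd(69, 104) = 1, so the inverse exists.
Extended Euclidean algorithm on (104, 69):
104 = 1 × 69 + 35  ⟹  35 = (1)·104 + (-1)·69
69 = 1 × 35 + 34  ⟹  34 = (-1)·104 + (2)·69
35 = 1 × 34 + 1  ⟹  1 = (2)·104 + (-3)·69
So (-3)·69 ≡ 1 (mod 104), i.e. 69^(-1) ≡ -3 ≡ 101 (mod 104).
Check: 69 × 101 = 6969 ≡ 1 (mod 104)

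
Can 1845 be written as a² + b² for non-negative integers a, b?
9² + 42² (a=9, b=42)

Factorization: 1845 = 3^2 × 5 × 41
By Fermat: n is sum of two squares iff every prime p ≡ 3 (mod 4) appears to even power.
All primes ≡ 3 (mod 4) appear to even power.
Search a = 0, 1, 2, … for 1845 - a² a perfect square: first hit at a = 9: 1845 - 81 = 1764 = 42².
1845 = 9² + 42² = 81 + 1764 ✓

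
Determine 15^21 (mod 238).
155

Repeated squaring. Binary of 21 = 10101.
15^1 ≡ 15 (mod 238); 15^2 ≡ 225 (mod 238); 15^4 ≡ 169 (mod 238); 15^8 ≡ 1 (mod 238); 15^16 ≡ 1 (mod 238)
15^21 = 15^1 × 15^4 × 15^16 ≡ 155 (mod 238)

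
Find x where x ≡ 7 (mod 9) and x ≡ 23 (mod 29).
52

Using Chinese Remainder Theorem:
M = 9 × 29 = 261
M1 = 29, M2 = 9
y1 = 29^(-1) mod 9 = 5
y2 = 9^(-1) mod 29 = 13
x = (7×29×5 + 23×9×13) mod 261 = 52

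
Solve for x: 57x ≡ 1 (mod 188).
33

gcd(57, 188) = 1, so the inverse exists.
Extended Euclidean algorithm on (188, 57):
188 = 3 × 57 + 17  ⟹  17 = (1)·188 + (-3)·57
57 = 3 × 17 + 6  ⟹  6 = (-3)·188 + (10)·57
17 = 2 × 6 + 5  ⟹  5 = (7)·188 + (-23)·57
6 = 1 × 5 + 1  ⟹  1 = (-10)·188 + (33)·57
So (33)·57 ≡ 1 (mod 188), i.e. 57^(-1) ≡ 33 (mod 188).
Check: 57 × 33 = 1881 ≡ 1 (mod 188)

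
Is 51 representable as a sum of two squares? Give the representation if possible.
Not possible

Factorization: 51 = 3 × 17
By Fermat: n is sum of two squares iff every prime p ≡ 3 (mod 4) appears to even power.
Prime(s) ≡ 3 (mod 4) with odd exponent: [(3, 1)]
Therefore 51 cannot be expressed as a² + b².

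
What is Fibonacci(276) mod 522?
432

Matrix identity: Q^n = [[F_(n+1), F_n], [F_n, F_(n-1)]] with Q = [[1,1],[1,0]].
n = 276 = 100010100₂. Square-and-multiply, entries mod 522:
Q^1 = [[1,1],[1,0]]
Q^2 = (Q^1)² = [[2,1],[1,1]]
Q^4 = (Q^2)² = [[5,3],[3,2]]
Q^8 = (Q^4)² = [[34,21],[21,13]]
Q^17 = (Q^8)²·Q = [[496,31],[31,465]]
Q^34 = (Q^17)² = [[71,37],[37,34]]
Q^69 = (Q^34)²·Q = [[377,146],[146,231]]
Q^138 = (Q^69)² = [[59,28],[28,31]]
Q^276 = (Q^138)² = [[89,432],[432,179]]
F_276 mod 522 = Q^276[0][1] = 432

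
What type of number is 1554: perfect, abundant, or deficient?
abundant

Proper divisors of 1554: sum = 1 + 2 + 3 + 6 + 7 + 14 + 21 + 37 + 42 + 74 + 111 + 222 + 259 + 518 + 777 = 2094
Since 2094 > 1554, 1554 is abundant.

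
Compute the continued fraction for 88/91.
[0; 1, 29, 3]

Euclidean algorithm steps:
88 = 0 × 91 + 88
91 = 1 × 88 + 3
88 = 29 × 3 + 1
3 = 3 × 1 + 0
Continued fraction: [0; 1, 29, 3]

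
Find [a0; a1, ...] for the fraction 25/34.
[0; 1, 2, 1, 3, 2]

Euclidean algorithm steps:
25 = 0 × 34 + 25
34 = 1 × 25 + 9
25 = 2 × 9 + 7
9 = 1 × 7 + 2
7 = 3 × 2 + 1
2 = 2 × 1 + 0
Continued fraction: [0; 1, 2, 1, 3, 2]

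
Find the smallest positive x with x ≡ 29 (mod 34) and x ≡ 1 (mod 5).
131

Using Chinese Remainder Theorem:
M = 34 × 5 = 170
M1 = 5, M2 = 34
y1 = 5^(-1) mod 34 = 7
y2 = 34^(-1) mod 5 = 4
x = (29×5×7 + 1×34×4) mod 170 = 131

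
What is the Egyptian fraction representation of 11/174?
1/16 + 1/1392

Greedy algorithm:
11/174: ceiling(174/11) = 16, use 1/16
1/1392: ceiling(1392/1) = 1392, use 1/1392
Result: 11/174 = 1/16 + 1/1392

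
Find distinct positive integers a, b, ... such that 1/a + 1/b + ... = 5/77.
1/16 + 1/411 + 1/506352

Greedy algorithm:
5/77: ceiling(77/5) = 16, use 1/16
3/1232: ceiling(1232/3) = 411, use 1/411
1/506352: ceiling(506352/1) = 506352, use 1/506352
Result: 5/77 = 1/16 + 1/411 + 1/506352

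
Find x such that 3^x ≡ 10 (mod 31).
14

Baby-step giant-step with step n = ⌈√31⌉ = 6.
Baby steps 3^j mod 31 (j:value) for j=0..5: 0:1, 1:3, 2:9, 3:27, 4:19, 5:26.
Giant-step multiplier: 3^(-6) ≡ 3^(30-6) = 3^24 ≡ 2 (mod 31).
Giant steps γ_i = 10·2^i mod 31: γ_0=10, γ_1=20, γ_2=9 (in table at j=2).
x = i·n + j = 2·6 + 2 = 14.
Check: 3^14 ≡ 10 (mod 31).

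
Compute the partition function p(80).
15796476

p(n) counts ways to write n as a sum of positive integers (order ignored).
Euler's pentagonal recurrence: p(k) = p(k-1) + p(k-2) - p(k-5) - p(k-7) + p(k-12) + p(k-15) - ... (offsets j(3j∓1)/2, signs ++--, p(0)=1, p(<0)=0).
DP table for k = 0..79: p(0)=1, p(1)=1, p(2)=2, p(3)=3, p(4)=5, p(5)=7, p(6)=11, p(7)=15, p(8)=22, p(9)=30, p(10)=42, p(11)=56, p(12)=77, p(13)=101, p(14)=135, p(15)=176, p(16)=231, p(17)=297, p(18)=385, p(19)=490, p(20)=627, p(21)=792, p(22)=1002, p(23)=1255, p(24)=1575, p(25)=1958, p(26)=2436, p(27)=3010, p(28)=3718, p(29)=4565, p(30)=5604, p(31)=6842, p(32)=8349, p(33)=10143, p(34)=12310, p(35)=14883, p(36)=17977, p(37)=21637, p(38)=26015, p(39)=31185, p(40)=37338, p(41)=44583, p(42)=53174, p(43)=63261, p(44)=75175, p(45)=89134, p(46)=105558, p(47)=124754, p(48)=147273, p(49)=173525, p(50)=204226, p(51)=239943, p(52)=281589, p(53)=329931, p(54)=386155, p(55)=451276, p(56)=526823, p(57)=614154, p(58)=715220, p(59)=831820, p(60)=966467, p(61)=1121505, p(62)=1300156, p(63)=1505499, p(64)=1741630, p(65)=2012558, p(66)=2323520, p(67)=2679689, p(68)=3087735, p(69)=3554345, p(70)=4087968, p(71)=4697205, p(72)=5392783, p(73)=6185689, p(74)=7089500, p(75)=8118264, p(76)=9289091, p(77)=10619863, p(78)=12132164, p(79)=13848650.
Final step: p(80) = p(79) + p(78) - p(75) - p(73) + p(68) + p(65) - p(58) - p(54) + p(45) + p(40) - p(29) - p(23) + p(10) + p(3)
= 13848650 + 12132164 - 8118264 - 6185689 + 3087735 + 2012558 - 715220 - 386155 + 89134 + 37338 - 4565 - 1255 + 42 + 3
= 15796476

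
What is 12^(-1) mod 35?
3

gcd(12, 35) = 1, so the inverse exists.
Extended Euclidean algorithm on (35, 12):
35 = 2 × 12 + 11  ⟹  11 = (1)·35 + (-2)·12
12 = 1 × 11 + 1  ⟹  1 = (-1)·35 + (3)·12
So (3)·12 ≡ 1 (mod 35), i.e. 12^(-1) ≡ 3 (mod 35).
Check: 12 × 3 = 36 ≡ 1 (mod 35)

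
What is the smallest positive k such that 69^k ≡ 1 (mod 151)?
75

151 is prime, so ord(69) divides φ(151) = 150.
Divisors of 150: 1, 2, 3, 5, 6, 10, 15, 25, 30, 50, 75, 150.
Repeated squaring: 69^1 ≡ 69, 69^2 ≡ 80, 69^4 ≡ 58, 69^8 ≡ 42, 69^16 ≡ 103, 69^32 ≡ 39, 69^64 ≡ 11, 69^128 ≡ 121 (mod 151).
Test 69^d mod 151 for each divisor d in increasing order:
69^1 ≡ 69
69^2 ≡ 80
69^3 = 69^2·69^1 ≡ 84
69^5 = 69^4·69^1 ≡ 76
69^6 = 69^4·69^2 ≡ 110
69^10 = 69^8·69^2 ≡ 38
69^15 = 69^8·69^4·69^2·69^1 ≡ 19
69^25 = 69^16·69^8·69^1 ≡ 118
69^30 = 69^16·69^8·69^4·69^2 ≡ 59
69^50 = 69^32·69^16·69^2 ≡ 32
69^75 = 69^64·69^8·69^2·69^1 ≡ 1  ← first divisor giving 1
The order is 75.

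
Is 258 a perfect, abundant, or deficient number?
abundant

Proper divisors of 258: sum = 1 + 2 + 3 + 6 + 43 + 86 + 129 = 270
Since 270 > 258, 258 is abundant.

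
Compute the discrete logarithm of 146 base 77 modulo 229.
218

Baby-step giant-step with step n = ⌈√229⌉ = 16.
Baby steps 77^j mod 229 (j:value) for j=0..15: 0:1, 1:77, 2:204, 3:136, 4:167, 5:35, 6:176, 7:41, 8:180, 9:120, 10:80, 11:206, 12:61, 13:117, 14:78, 15:52.
Giant-step multiplier: 77^(-16) ≡ 77^(228-16) = 77^212 ≡ 196 (mod 229).
Giant steps γ_i = 146·196^i mod 229: γ_0=146, γ_1=220, γ_2=68, γ_3=46, γ_4=85, γ_5=172, γ_6=49, γ_7=215, γ_8=4, γ_9=97, γ_10=5, γ_11=64, γ_12=178, γ_13=80 (in table at j=10).
x = i·n + j = 13·16 + 10 = 218.
Check: 77^218 ≡ 146 (mod 229).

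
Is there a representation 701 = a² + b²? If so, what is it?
5² + 26² (a=5, b=26)

Factorization: 701 = 701
By Fermat: n is sum of two squares iff every prime p ≡ 3 (mod 4) appears to even power.
All primes ≡ 3 (mod 4) appear to even power.
Search a = 0, 1, 2, … for 701 - a² a perfect square: first hit at a = 5: 701 - 25 = 676 = 26².
701 = 5² + 26² = 25 + 676 ✓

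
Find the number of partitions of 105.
342325709

p(n) counts ways to write n as a sum of positive integers (order ignored).
Euler's pentagonal recurrence: p(k) = p(k-1) + p(k-2) - p(k-5) - p(k-7) + p(k-12) + p(k-15) - ... (offsets j(3j∓1)/2, signs ++--, p(0)=1, p(<0)=0).
DP table for k = 0..104: p(0)=1, p(1)=1, p(2)=2, p(3)=3, p(4)=5, p(5)=7, p(6)=11, p(7)=15, p(8)=22, p(9)=30, p(10)=42, p(11)=56, p(12)=77, p(13)=101, p(14)=135, p(15)=176, p(16)=231, p(17)=297, p(18)=385, p(19)=490, p(20)=627, p(21)=792, p(22)=1002, p(23)=1255, p(24)=1575, p(25)=1958, p(26)=2436, p(27)=3010, p(28)=3718, p(29)=4565, p(30)=5604, p(31)=6842, p(32)=8349, p(33)=10143, p(34)=12310, p(35)=14883, p(36)=17977, p(37)=21637, p(38)=26015, p(39)=31185, p(40)=37338, p(41)=44583, p(42)=53174, p(43)=63261, p(44)=75175, p(45)=89134, p(46)=105558, p(47)=124754, p(48)=147273, p(49)=173525, p(50)=204226, p(51)=239943, p(52)=281589, p(53)=329931, p(54)=386155, p(55)=451276, p(56)=526823, p(57)=614154, p(58)=715220, p(59)=831820, p(60)=966467, p(61)=1121505, p(62)=1300156, p(63)=1505499, p(64)=1741630, p(65)=2012558, p(66)=2323520, p(67)=2679689, p(68)=3087735, p(69)=3554345, p(70)=4087968, p(71)=4697205, p(72)=5392783, p(73)=6185689, p(74)=7089500, p(75)=8118264, p(76)=9289091, p(77)=10619863, p(78)=12132164, p(79)=13848650, p(80)=15796476, p(81)=18004327, p(82)=20506255, p(83)=23338469, p(84)=26543660, p(85)=30167357, p(86)=34262962, p(87)=38887673, p(88)=44108109, p(89)=49995925, p(90)=56634173, p(91)=64112359, p(92)=72533807, p(93)=82010177, p(94)=92669720, p(95)=104651419, p(96)=118114304, p(97)=133230930, p(98)=150198136, p(99)=169229875, p(100)=190569292, p(101)=214481126, p(102)=241265379, p(103)=271248950, p(104)=304801365.
Final step: p(105) = p(104) + p(103) - p(100) - p(98) + p(93) + p(90) - p(83) - p(79) + p(70) + p(65) - p(54) - p(48) + p(35) + p(28) - p(13) - p(5)
= 304801365 + 271248950 - 190569292 - 150198136 + 82010177 + 56634173 - 23338469 - 13848650 + 4087968 + 2012558 - 386155 - 147273 + 14883 + 3718 - 101 - 7
= 342325709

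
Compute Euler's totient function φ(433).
432

433 = 433
φ(n) = n × ∏(1 - 1/p) for each prime p dividing n
φ(433) = 433 × (1 - 1/433) = 432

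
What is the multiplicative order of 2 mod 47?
23

47 is prime, so ord(2) divides φ(47) = 46.
Divisors of 46: 1, 2, 23, 46.
Repeated squaring: 2^1 ≡ 2, 2^2 ≡ 4, 2^4 ≡ 16, 2^8 ≡ 21, 2^16 ≡ 18, 2^32 ≡ 42 (mod 47).
Test 2^d mod 47 for each divisor d in increasing order:
2^1 ≡ 2
2^2 ≡ 4
2^23 = 2^16·2^4·2^2·2^1 ≡ 1  ← first divisor giving 1
The order is 23.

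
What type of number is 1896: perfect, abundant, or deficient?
abundant

Proper divisors of 1896: sum = 1 + 2 + 3 + 4 + 6 + 8 + 12 + 24 + 79 + 158 + 237 + 316 + 474 + 632 + 948 = 2904
Since 2904 > 1896, 1896 is abundant.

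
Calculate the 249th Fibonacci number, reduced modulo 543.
448

Matrix identity: Q^n = [[F_(n+1), F_n], [F_n, F_(n-1)]] with Q = [[1,1],[1,0]].
n = 249 = 11111001₂. Square-and-multiply, entries mod 543:
Q^1 = [[1,1],[1,0]]
Q^3 = (Q^1)²·Q = [[3,2],[2,1]]
Q^7 = (Q^3)²·Q = [[21,13],[13,8]]
Q^15 = (Q^7)²·Q = [[444,67],[67,377]]
Q^31 = (Q^15)²·Q = [[336,172],[172,164]]
Q^62 = (Q^31)² = [[214,206],[206,8]]
Q^124 = (Q^62)² = [[266,120],[120,146]]
Q^249 = (Q^124)²·Q = [[475,448],[448,27]]
F_249 mod 543 = Q^249[0][1] = 448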